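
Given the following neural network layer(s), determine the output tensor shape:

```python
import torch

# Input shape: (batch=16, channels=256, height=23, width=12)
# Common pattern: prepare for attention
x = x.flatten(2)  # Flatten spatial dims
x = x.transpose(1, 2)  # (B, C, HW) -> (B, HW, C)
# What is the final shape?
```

Input: (16, 256, 23, 12) -> after flatten(2): (16, 256, 276) -> Output: (16, 276, 256)

Answer: (16, 276, 256)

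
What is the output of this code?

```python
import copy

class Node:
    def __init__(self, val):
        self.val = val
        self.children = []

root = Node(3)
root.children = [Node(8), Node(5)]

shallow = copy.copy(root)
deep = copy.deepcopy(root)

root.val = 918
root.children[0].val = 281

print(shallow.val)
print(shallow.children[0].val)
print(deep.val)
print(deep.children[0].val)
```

Key concept: deep copy with custom objects.
Step by step:
`root = Node(3)` → root = Node(val=3, children=[])
`root.children = [Node(8), Node(5)]` → root = Node(val=3, children=[Node(val=8, children=[]), Node(val=5, children=[])])
`shallow = copy.copy(root)` → shallow = Node(val=3, children=[Node(val=8, children=[]), Node(val=5, children=[])])
`deep = copy.deepcopy(root)` → deep = Node(val=3, children=[Node(val=8, children=[]), Node(val=5, children=[])])
`root.val = 918` → root = Node(val=918, children=[Node(val=8, children=[]), Node(val=5, children=[])])
`root.children[0].val = 281` → root = Node(val=918, children=[Node(val=281, children=[]), Node(val=5, children=[])]); shallow = Node(val=3, children=[Node(val=281, children=[]), Node(val=5, children=[])])
`print(shallow.val)` → prints 3
`print(shallow.children[0].val)` → prints 281
`print(deep.val)` → prints 3
`print(deep.children[0].val)` → prints 8

Answer:
3
281
3
8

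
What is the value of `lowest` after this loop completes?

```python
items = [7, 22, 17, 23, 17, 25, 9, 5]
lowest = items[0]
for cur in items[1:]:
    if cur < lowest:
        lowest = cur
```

Minimum of [7, 22, 17, 23, 17, 25, 9, 5]
`lowest` takes the values: 7 → 5

Answer: 5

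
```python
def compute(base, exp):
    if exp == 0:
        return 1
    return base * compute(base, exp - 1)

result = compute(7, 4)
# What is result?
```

compute(7, 4) = 7 * 7 * 7 * 7 = 2401

Answer: 2401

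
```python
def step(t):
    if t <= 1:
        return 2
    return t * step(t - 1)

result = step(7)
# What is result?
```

step(7) = 7 * 6 * 5 * 4 * 3 * 2 * 2 = 10080

Answer: 10080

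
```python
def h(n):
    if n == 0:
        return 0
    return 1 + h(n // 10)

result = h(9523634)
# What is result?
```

Count of digits of 9523634: 7

Answer: 7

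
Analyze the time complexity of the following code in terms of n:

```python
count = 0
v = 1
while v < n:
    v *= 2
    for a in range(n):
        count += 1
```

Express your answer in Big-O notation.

Each loop level contributes: log n × n. Multiplying the contributions gives O(n log n).

Answer: O(n log n)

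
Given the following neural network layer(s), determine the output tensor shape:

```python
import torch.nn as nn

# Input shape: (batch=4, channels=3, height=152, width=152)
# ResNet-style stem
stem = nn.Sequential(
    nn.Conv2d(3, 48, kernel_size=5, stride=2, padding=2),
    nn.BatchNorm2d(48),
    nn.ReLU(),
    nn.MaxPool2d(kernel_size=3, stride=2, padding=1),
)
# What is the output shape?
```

Input: (4, 3, 152, 152) -> after Conv2d 5x5 stride=2: (4, 48, 76, 76) -> Output: (4, 48, 38, 38)

Answer: (4, 48, 38, 38)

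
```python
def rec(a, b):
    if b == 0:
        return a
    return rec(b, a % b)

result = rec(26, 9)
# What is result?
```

rec(26, 9) -> rec(9, 8) -> rec(8, 1) -> rec(1, 0) -> 1

Answer: 1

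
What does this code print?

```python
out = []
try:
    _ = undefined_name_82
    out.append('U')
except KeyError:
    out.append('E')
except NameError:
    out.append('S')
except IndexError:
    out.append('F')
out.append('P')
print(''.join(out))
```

Execution trace: 'S' (except NameError) → 'P' (after the try/except). Output: SP

Answer: SP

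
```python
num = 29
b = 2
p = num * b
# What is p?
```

Trace:
`num = 29` → num = 29
`b = 2` → b = 2
`p = num * b` → p = 58
So p = 58

Answer: 58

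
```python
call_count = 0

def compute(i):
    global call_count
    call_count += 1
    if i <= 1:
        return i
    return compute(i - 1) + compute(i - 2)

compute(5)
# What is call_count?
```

Calls(i) = 1 + Calls(i-1) + Calls(i-2); Calls(0)=Calls(1)=1. For i=5 this gives 15.

Answer: 15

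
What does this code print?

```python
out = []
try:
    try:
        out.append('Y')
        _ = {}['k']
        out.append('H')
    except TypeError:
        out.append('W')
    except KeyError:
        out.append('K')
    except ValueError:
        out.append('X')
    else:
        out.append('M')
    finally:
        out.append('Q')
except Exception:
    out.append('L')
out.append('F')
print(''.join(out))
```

Execution trace: 'Y' (inner try body) → 'K' (inner except KeyError) → 'Q' (inner finally) → 'F' (after the try/except). Output: YKQF

Answer: YKQF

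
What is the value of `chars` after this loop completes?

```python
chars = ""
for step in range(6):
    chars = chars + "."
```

Repeat '.' 6 times
`chars` takes the values: "" → "." → ".." → "..." → "...." → "....." → "......"

Answer: "......"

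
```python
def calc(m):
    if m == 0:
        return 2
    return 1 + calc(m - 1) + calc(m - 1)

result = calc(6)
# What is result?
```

calc(m) = 1 + 2·calc(m-1), calc(0)=2. Closed form: (2+1)·2^6 - 1 = 191.

Answer: 191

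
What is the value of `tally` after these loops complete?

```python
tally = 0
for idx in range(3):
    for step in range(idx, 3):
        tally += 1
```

Upper triangle: 3 + 2 + ... + 1
`tally` takes the values: 0 → 1 → 2 → 3 → 4 → 5 → 6

Answer: 6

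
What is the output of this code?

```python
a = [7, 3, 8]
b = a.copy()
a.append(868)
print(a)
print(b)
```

Key concept: list.copy() creates independent copy.
Step by step:
`a = [7, 3, 8]` → a = [7, 3, 8]
`b = a.copy()` → b = [7, 3, 8]
`a.append(868)` → a = [7, 3, 8, 868]
`print(a)` → prints [7, 3, 8, 868]
`print(b)` → prints [7, 3, 8]

Answer:
[7, 3, 8, 868]
[7, 3, 8]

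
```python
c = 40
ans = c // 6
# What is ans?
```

Trace:
`c = 40` → c = 40
`ans = c // 6` → ans = 6
So ans = 6

Answer: 6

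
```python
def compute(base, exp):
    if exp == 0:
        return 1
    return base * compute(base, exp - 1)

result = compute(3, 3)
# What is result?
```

compute(3, 3) = 3 * 3 * 3 = 27

Answer: 27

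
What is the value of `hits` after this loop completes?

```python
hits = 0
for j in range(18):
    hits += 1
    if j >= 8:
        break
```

Loop breaks when j reaches 8, hits is 9
`hits` takes the values: 0 → 1 → 2 → 3 → 4 → 5 → 6 → 7 → 8 → 9

Answer: 9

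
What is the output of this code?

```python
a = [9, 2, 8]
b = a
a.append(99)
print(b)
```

Key concept: basic list aliasing.
Step by step:
`a = [9, 2, 8]` → a = [9, 2, 8]
`b = a` → b = [9, 2, 8] (same object as a)
`a.append(99)` → a = [9, 2, 8, 99] (same object as b); b = [9, 2, 8, 99] (same object as a)
`print(b)` → prints [9, 2, 8, 99]

Answer: [9, 2, 8, 99]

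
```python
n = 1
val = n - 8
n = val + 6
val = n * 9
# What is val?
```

Trace:
`n = 1` → n = 1
`val = n - 8` → val = -7
`n = val + 6` → n = -1
`val = n * 9` → val = -9
So val = -9

Answer: -9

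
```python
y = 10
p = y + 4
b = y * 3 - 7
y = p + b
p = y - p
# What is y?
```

Trace:
`y = 10` → y = 10
`p = y + 4` → p = 14
`b = y * 3 - 7` → b = 23
`y = p + b` → y = 37
`p = y - p` → p = 23
So y = 37

Answer: 37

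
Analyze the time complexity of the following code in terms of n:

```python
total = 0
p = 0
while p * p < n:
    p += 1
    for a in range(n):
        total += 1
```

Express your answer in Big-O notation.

Each loop level contributes: √n × n. Multiplying the contributions gives O(n√n).

Answer: O(n√n)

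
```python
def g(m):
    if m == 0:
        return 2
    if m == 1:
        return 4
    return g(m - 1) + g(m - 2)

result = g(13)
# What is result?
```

Build up from base cases: g(0)=2, g(1)=4, g(2)=6, g(3)=10, g(4)=16, g(5)=26, g(6)=42, ..., g(13)=1220

Answer: 1220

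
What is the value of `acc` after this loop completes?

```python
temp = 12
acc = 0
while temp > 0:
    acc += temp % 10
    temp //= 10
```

Sum digits of 12
`acc` takes the values: 0 → 2 → 3

Answer: 3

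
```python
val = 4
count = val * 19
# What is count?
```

Trace:
`val = 4` → val = 4
`count = val * 19` → count = 76
So count = 76

Answer: 76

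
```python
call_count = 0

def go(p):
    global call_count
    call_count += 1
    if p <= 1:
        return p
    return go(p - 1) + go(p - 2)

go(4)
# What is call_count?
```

Calls(p) = 1 + Calls(p-1) + Calls(p-2); Calls(0)=Calls(1)=1. For p=4 this gives 9.

Answer: 9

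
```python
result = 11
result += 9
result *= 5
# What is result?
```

Trace:
`result = 11` → result = 11
`result += 9` → result = 20
`result *= 5` → result = 100
So result = 100

Answer: 100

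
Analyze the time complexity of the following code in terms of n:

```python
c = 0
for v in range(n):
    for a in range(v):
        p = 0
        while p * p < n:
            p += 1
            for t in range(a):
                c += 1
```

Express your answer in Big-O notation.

Each loop level contributes: n × n × √n × n. Multiplying the contributions gives O(n^3√n).

Answer: O(n^3√n)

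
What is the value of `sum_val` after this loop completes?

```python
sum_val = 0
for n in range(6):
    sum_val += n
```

Sum of 0 to 5 = 15
`sum_val` takes the values: 0 → 1 → 3 → 6 → 10 → 15

Answer: 15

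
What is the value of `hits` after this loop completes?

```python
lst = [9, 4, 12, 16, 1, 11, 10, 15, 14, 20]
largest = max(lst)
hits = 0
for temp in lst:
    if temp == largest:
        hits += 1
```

Count of max value 20 in [9, 4, 12, 16, 1, 11, 10, 15, 14, 20]
`hits` takes the values: 0 → 1

Answer: 1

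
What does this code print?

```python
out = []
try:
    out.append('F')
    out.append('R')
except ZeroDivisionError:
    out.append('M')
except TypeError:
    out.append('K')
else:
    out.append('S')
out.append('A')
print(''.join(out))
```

Execution trace: 'F' (try body) → 'R' (try body, no exception) → 'S' (else) → 'A' (after the try/except). Output: FRSA

Answer: FRSA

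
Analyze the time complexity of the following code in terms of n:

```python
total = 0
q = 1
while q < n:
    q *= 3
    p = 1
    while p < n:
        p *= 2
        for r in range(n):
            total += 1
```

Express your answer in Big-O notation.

Each loop level contributes: log n × log n × n. Multiplying the contributions gives O(n log² n).

Answer: O(n log² n)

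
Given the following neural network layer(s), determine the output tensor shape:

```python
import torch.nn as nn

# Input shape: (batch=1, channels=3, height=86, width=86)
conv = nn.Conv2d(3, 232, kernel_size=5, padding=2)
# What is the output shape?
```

Input: (1, 3, 86, 86) -> Output: (1, 232, 86, 86)

Answer: (1, 232, 86, 86)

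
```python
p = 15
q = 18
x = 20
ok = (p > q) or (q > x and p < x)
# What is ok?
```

Trace:
`p = 15` → p = 15
`q = 18` → q = 18
`x = 20` → x = 20
`ok = (p > q) or (q > x and p < x)` → ok = False
So ok = False

Answer: False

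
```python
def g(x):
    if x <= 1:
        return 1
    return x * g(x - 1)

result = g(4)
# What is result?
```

g(4) = 4 * 3 * 2 * 1 = 24

Answer: 24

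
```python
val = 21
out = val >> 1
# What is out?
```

Trace:
`val = 21` → val = 21
`out = val >> 1` → out = 10
So out = 10

Answer: 10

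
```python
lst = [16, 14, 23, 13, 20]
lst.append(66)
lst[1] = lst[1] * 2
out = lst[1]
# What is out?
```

Trace:
`lst = [16, 14, 23, 13, 20]` → lst = [16, 14, 23, 13, 20]
`lst.append(66)` → lst = [16, 14, 23, 13, 20, 66]
`lst[1] = lst[1] * 2` → lst = [16, 28, 23, 13, 20, 66]
`out = lst[1]` → out = 28
So out = 28

Answer: 28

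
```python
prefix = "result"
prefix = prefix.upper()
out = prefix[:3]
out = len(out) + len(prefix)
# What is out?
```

Trace:
`prefix = "result"` → prefix = 'result'
`prefix = prefix.upper()` → prefix = 'RESULT'
`out = prefix[:3]` → out = 'RES'
`out = len(out) + len(prefix)` → out = 9
So out = 9

Answer: 9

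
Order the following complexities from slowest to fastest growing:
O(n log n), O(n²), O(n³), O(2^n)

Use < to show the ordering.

Ordered by growth rate: O(n log n) < O(n²) < O(n³) < O(2^n)

Answer: O(n log n) < O(n²) < O(n³) < O(2^n)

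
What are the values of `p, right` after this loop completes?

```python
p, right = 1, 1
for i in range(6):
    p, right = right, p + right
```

Fibonacci: after 6 iterations
`p, right` takes the values: (1, 1) → (1, 2) → (2, 3) → (3, 5) → (5, 8) → (8, 13) → (13, 21)

Answer: 13, 21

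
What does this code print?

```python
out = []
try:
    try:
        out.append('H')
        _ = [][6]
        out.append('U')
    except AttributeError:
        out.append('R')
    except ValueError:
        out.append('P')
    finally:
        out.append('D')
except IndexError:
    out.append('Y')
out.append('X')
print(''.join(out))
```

Execution trace: 'H' (try body) → 'D' (finally) → 'Y' (outer except IndexError) → 'X' (after the try/except). Output: HDYX

Answer: HDYX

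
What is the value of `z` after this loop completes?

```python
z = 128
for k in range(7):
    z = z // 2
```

Halve 7 times: 128 // 2^7 = 1
`z` takes the values: 128 → 64 → 32 → 16 → 8 → 4 → 2 → 1

Answer: 1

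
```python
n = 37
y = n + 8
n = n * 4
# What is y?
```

Trace:
`n = 37` → n = 37
`y = n + 8` → y = 45
`n = n * 4` → n = 148
So y = 45

Answer: 45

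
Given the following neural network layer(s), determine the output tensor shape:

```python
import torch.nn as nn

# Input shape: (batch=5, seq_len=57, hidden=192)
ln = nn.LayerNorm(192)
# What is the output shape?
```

Input: (5, 57, 192) -> Output: (5, 57, 192)

Answer: (5, 57, 192)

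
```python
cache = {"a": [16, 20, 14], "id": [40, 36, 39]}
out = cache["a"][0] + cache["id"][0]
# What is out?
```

Trace:
`cache = {"a": [16, 20, 14], "id": [40, 36, 39]}` → cache = {'a': [16, 20, 14], 'id': [40, 36, 39]}
`out = cache["a"][0] + cache["id"][0]` → out = 56
So out = 56

Answer: 56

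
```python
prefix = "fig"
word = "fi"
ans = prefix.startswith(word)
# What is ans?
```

Trace:
`prefix = "fig"` → prefix = 'fig'
`word = "fi"` → word = 'fi'
`ans = prefix.startswith(word)` → ans = True
So ans = True

Answer: True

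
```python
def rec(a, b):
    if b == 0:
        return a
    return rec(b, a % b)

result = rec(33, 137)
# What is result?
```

rec(33, 137) -> rec(137, 33) -> rec(33, 5) -> rec(5, 3) -> rec(3, 2) -> rec(2, 1) -> rec(1, 0) -> 1

Answer: 1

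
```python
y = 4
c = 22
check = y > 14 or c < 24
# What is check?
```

Trace:
`y = 4` → y = 4
`c = 22` → c = 22
`check = y > 14 or c < 24` → check = True
So check = True

Answer: True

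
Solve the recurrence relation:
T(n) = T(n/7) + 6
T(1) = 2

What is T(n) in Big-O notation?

Each step divides n by 7 and adds 6. After log_7(n) steps we reach T(1)=2. So T(n) = 6·log_7(n) + 2 = O(log n).

Answer: O(log n)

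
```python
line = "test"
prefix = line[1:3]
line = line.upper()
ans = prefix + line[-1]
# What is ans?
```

Trace:
`line = "test"` → line = 'test'
`prefix = line[1:3]` → prefix = 'es'
`line = line.upper()` → line = 'TEST'
`ans = prefix + line[-1]` → ans = 'esT'
So ans = 'esT'

Answer: 'esT'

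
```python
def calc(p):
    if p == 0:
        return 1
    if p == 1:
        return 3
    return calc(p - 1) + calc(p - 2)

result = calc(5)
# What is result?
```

Build up from base cases: calc(0)=1, calc(1)=3, calc(2)=4, calc(3)=7, calc(4)=11, calc(5)=18

Answer: 18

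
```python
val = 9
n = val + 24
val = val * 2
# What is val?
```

Trace:
`val = 9` → val = 9
`n = val + 24` → n = 33
`val = val * 2` → val = 18
So val = 18

Answer: 18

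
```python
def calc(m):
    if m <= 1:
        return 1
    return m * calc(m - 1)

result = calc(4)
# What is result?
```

calc(4) = 4 * 3 * 2 * 1 = 24

Answer: 24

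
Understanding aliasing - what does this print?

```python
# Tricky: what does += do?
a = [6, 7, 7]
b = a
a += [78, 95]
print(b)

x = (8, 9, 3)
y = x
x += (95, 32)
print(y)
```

Key concept: += behavior differs for mutable vs immutable.
Step by step:
`a = [6, 7, 7]` → a = [6, 7, 7]
`b = a` → b = [6, 7, 7] (same object as a)
`a += [78, 95]` → a = [6, 7, 7, 78, 95] (same object as b); b = [6, 7, 7, 78, 95] (same object as a)
`print(b)` → prints [6, 7, 7, 78, 95]
`x = (8, 9, 3)` → x = (8, 9, 3)
`y = x` → y = (8, 9, 3)
`x += (95, 32)` → x = (8, 9, 3, 95, 32)
`print(y)` → prints (8, 9, 3)

Answer:
[6, 7, 7, 78, 95]
(8, 9, 3)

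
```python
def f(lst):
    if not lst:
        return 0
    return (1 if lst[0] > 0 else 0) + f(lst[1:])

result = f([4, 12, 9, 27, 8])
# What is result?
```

Count of positive elements in [4, 12, 9, 27, 8] = 5

Answer: 5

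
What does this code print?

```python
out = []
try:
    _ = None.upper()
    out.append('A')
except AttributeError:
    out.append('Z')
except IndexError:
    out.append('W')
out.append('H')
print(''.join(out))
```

Execution trace: 'Z' (except AttributeError) → 'H' (after the try/except). Output: ZH

Answer: ZH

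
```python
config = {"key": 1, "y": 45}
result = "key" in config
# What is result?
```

Trace:
`config = {"key": 1, "y": 45}` → config = {'key': 1, 'y': 45}
`result = "key" in config` → result = True
So result = True

Answer: True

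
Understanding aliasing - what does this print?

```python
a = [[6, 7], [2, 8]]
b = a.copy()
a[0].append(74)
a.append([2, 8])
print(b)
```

Key concept: shallow copy with nested lists.
Step by step:
`a = [[6, 7], [2, 8]]` → a = [[6, 7], [2, 8]]
`b = a.copy()` → b = [[6, 7], [2, 8]]
`a[0].append(74)` → a = [[6, 7, 74], [2, 8]]; b = [[6, 7, 74], [2, 8]]
`a.append([2, 8])` → a = [[6, 7, 74], [2, 8], [2, 8]]
`print(b)` → prints [[6, 7, 74], [2, 8]]

Answer: [[6, 7, 74], [2, 8]]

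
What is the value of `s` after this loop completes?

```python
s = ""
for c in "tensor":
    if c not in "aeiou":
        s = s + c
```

Remove vowels from 'tensor'
`s` takes the values: "" → "t" → "tn" → "tns" → "tnsr"

Answer: "tnsr"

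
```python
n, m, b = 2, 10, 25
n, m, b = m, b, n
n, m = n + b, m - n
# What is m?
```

Trace:
`n, m, b = 2, 10, 25` → n = 2; m = 10; b = 25
`n, m, b = m, b, n` → n = 10; m = 25; b = 2
`n, m = n + b, m - n` → n = 12; m = 15
So m = 15

Answer: 15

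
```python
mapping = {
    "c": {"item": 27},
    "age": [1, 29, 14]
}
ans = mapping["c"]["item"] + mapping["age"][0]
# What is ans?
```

Trace:
`mapping = { ...` → mapping = {'c': {'item': 27}, 'age': [1, 29, 14]}
`ans = mapping["c"]["item"] + mapping["age"][0]` → ans = 28
So ans = 28

Answer: 28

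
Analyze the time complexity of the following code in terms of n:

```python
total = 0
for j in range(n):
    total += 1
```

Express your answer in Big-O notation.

Each loop level contributes: n. Multiplying the contributions gives O(n).

Answer: O(n)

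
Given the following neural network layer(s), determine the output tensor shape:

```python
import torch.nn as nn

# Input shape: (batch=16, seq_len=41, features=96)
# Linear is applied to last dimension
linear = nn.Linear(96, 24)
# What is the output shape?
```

Input: (16, 41, 96) -> Output: (16, 41, 24)

Answer: (16, 41, 24)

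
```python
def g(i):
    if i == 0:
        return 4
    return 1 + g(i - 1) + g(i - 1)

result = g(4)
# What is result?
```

g(i) = 1 + 2·g(i-1), g(0)=4. Closed form: (4+1)·2^4 - 1 = 79.

Answer: 79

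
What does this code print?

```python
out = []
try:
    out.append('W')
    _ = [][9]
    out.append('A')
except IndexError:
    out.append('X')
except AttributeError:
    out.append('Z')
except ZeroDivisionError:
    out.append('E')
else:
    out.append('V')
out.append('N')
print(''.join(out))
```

Execution trace: 'W' (try body) → 'X' (except IndexError) → 'N' (after the try/except). Output: WXN

Answer: WXN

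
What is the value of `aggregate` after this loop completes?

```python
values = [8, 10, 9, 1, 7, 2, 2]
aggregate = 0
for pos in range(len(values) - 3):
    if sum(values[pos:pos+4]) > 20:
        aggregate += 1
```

Count windows with sum > 20
`aggregate` takes the values: 0 → 1 → 2

Answer: 2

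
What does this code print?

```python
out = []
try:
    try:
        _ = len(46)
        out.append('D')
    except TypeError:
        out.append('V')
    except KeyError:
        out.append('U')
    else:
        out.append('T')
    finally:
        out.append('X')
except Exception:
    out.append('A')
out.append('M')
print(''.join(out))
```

Execution trace: 'V' (inner except TypeError) → 'X' (inner finally) → 'M' (after the try/except). Output: VXM

Answer: VXM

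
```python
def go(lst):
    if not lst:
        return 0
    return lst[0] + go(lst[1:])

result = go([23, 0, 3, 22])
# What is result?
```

23 + 0 + 3 + 22 + 0 = 48

Answer: 48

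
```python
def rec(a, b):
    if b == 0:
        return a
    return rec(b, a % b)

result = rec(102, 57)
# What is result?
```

rec(102, 57) -> rec(57, 45) -> rec(45, 12) -> rec(12, 9) -> rec(9, 3) -> rec(3, 0) -> 3

Answer: 3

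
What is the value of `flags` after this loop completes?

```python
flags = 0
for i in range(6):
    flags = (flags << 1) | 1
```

Build 6 consecutive 1-bits: 0b111111
`flags` takes the values: 0 → 1 → 3 → 7 → 15 → 31 → 63

Answer: 63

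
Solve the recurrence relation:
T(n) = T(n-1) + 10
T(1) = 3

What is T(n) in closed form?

Unrolling: T(n) = T(1) + 10·(n-1) = 3 + 10(n-1) = 10n - 7.

Answer: T(n) = 10n - 7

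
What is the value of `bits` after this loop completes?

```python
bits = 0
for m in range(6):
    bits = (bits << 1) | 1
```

Build 6 consecutive 1-bits: 0b111111
`bits` takes the values: 0 → 1 → 3 → 7 → 15 → 31 → 63

Answer: 63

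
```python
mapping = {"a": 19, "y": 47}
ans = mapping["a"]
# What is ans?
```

Trace:
`mapping = {"a": 19, "y": 47}` → mapping = {'a': 19, 'y': 47}
`ans = mapping["a"]` → ans = 19
So ans = 19

Answer: 19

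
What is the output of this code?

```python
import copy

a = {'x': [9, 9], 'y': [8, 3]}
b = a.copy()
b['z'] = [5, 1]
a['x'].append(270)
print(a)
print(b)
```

Key concept: shallow copy of dict with mutable values.
Step by step:
`a = {'x': [9, 9], 'y': [8, 3]}` → a = {'x': [9, 9], 'y': [8, 3]}
`b = a.copy()` → b = {'x': [9, 9], 'y': [8, 3]}
`b['z'] = [5, 1]` → b = {'x': [9, 9], 'y': [8, 3], 'z': [5, 1]}
`a['x'].append(270)` → a = {'x': [9, 9, 270], 'y': [8, 3]}; b = {'x': [9, 9, 270], 'y': [8, 3], 'z': [5, 1]}
`print(a)` → prints {'x': [9, 9, 270], 'y': [8, 3]}
`print(b)` → prints {'x': [9, 9, 270], 'y': [8, 3], 'z': [5, 1]}

Answer:
{'x': [9, 9, 270], 'y': [8, 3]}
{'x': [9, 9, 270], 'y': [8, 3], 'z': [5, 1]}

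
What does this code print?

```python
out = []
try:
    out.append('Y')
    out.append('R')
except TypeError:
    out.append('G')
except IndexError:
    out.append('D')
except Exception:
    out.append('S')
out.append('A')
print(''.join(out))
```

Execution trace: 'Y' (try body) → 'R' (try body, no exception) → 'A' (after the try/except). Output: YRA

Answer: YRA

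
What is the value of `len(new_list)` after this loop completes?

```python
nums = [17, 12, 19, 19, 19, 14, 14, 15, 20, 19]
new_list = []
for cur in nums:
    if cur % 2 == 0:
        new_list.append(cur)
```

Count even numbers in [17, 12, 19, 19, 19, 14, 14, 15, 20, 19]
`new_list` takes the values: [] → [12] → [12, 14] → [12, 14, 14] → [12, 14, 14, 20]
So `len(new_list)` = 4

Answer: 4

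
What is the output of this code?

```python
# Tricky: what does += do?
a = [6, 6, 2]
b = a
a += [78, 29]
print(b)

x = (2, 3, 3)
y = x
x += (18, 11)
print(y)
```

Key concept: += behavior differs for mutable vs immutable.
Step by step:
`a = [6, 6, 2]` → a = [6, 6, 2]
`b = a` → b = [6, 6, 2] (same object as a)
`a += [78, 29]` → a = [6, 6, 2, 78, 29] (same object as b); b = [6, 6, 2, 78, 29] (same object as a)
`print(b)` → prints [6, 6, 2, 78, 29]
`x = (2, 3, 3)` → x = (2, 3, 3)
`y = x` → y = (2, 3, 3)
`x += (18, 11)` → x = (2, 3, 3, 18, 11)
`print(y)` → prints (2, 3, 3)

Answer:
[6, 6, 2, 78, 29]
(2, 3, 3)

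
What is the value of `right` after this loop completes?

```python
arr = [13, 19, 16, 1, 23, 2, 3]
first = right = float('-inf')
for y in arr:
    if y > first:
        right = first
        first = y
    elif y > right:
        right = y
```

Second largest (with repeats) in [13, 19, 16, 1, 23, 2, 3]
`right` takes the values: -inf → 13 → 16 → 19

Answer: 19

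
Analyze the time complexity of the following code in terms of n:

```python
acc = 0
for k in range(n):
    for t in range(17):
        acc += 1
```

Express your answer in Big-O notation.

Each loop level contributes: n × 1. Multiplying the contributions gives O(n).

Answer: O(n)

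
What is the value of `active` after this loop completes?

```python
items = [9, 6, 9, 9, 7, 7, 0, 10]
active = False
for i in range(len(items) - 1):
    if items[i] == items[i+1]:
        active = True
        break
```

Check consecutive duplicates in [9, 6, 9, 9, 7, 7, 0, 10]
`active` takes the values: False → True

Answer: True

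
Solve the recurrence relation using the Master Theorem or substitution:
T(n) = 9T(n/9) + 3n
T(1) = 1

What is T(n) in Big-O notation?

By Master Theorem: a=9, b=9, f(n)=3n. Since log_9(9) = 1 and f(n) = Θ(n^1), Case 2 applies. T(n) = O(n log n).

Answer: O(n log n)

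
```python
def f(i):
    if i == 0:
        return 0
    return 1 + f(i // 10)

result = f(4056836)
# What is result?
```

Count of digits of 4056836: 7

Answer: 7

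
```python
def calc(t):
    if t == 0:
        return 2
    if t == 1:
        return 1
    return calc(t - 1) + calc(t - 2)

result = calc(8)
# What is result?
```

Build up from base cases: calc(0)=2, calc(1)=1, calc(2)=3, calc(3)=4, calc(4)=7, calc(5)=11, calc(6)=18, ..., calc(8)=47

Answer: 47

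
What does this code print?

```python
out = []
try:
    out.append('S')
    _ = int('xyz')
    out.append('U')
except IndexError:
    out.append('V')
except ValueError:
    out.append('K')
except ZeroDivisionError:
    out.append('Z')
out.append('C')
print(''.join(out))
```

Execution trace: 'S' (try body) → 'K' (except ValueError) → 'C' (after the try/except). Output: SKC

Answer: SKC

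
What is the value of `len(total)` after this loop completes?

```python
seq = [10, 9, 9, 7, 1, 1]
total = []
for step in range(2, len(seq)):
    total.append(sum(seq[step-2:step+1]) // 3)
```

Number of 3-element averages
`total` takes the values: [] → [9] → [9, 8] → [9, 8, 5] → [9, 8, 5, 3]
So `len(total)` = 4

Answer: 4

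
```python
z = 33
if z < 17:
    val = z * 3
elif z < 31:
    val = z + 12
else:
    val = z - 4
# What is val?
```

Trace:
`z = 33` → z = 33
`if z < 17: ...` → z < 17 is False, z < 31 is False, take else branch → val = 29
So val = 29

Answer: 29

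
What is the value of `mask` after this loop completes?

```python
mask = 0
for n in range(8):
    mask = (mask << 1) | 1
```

Build 8 consecutive 1-bits: 0b11111111
`mask` takes the values: 0 → 1 → 3 → 7 → 15 → 31 → 63 → 127 → 255

Answer: 255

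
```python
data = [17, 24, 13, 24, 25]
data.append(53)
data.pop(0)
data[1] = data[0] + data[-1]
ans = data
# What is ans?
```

Trace:
`data = [17, 24, 13, 24, 25]` → data = [17, 24, 13, 24, 25]
`data.append(53)` → data = [17, 24, 13, 24, 25, 53]
`data.pop(0)` → data = [24, 13, 24, 25, 53]
`data[1] = data[0] + data[-1]` → data = [24, 77, 24, 25, 53]
`ans = data` → ans = [24, 77, 24, 25, 53]
So ans = [24, 77, 24, 25, 53]

Answer: [24, 77, 24, 25, 53]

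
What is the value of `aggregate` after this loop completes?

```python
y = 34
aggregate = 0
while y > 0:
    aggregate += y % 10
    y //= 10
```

Sum digits of 34
`aggregate` takes the values: 0 → 4 → 7

Answer: 7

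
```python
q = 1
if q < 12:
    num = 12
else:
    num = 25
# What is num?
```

Trace:
`q = 1` → q = 1
`if q < 12: ...` → q < 12 is True → num = 12
So num = 12

Answer: 12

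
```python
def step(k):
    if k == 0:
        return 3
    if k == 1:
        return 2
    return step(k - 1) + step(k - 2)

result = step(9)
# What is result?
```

Build up from base cases: step(0)=3, step(1)=2, step(2)=5, step(3)=7, step(4)=12, step(5)=19, step(6)=31, ..., step(9)=131

Answer: 131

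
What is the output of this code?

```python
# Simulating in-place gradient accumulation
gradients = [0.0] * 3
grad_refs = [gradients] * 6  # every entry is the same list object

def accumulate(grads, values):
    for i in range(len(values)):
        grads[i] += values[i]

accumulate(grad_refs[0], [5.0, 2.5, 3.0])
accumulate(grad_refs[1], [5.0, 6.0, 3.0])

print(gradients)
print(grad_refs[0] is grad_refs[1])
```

Key concept: gradient accumulation aliasing.
Step by step:
`gradients = [0.0] * 3` → gradients = [0.0, 0.0, 0.0]
`grad_refs = [gradients] * 6` → grad_refs = [[0.0, 0.0, 0.0], [0.0, 0.0, 0.0], [0.0, 0.0, 0.0], [0.0, 0.0, 0.0], [0.0, 0.0, 0.0], [0.0, 0.0, 0.0]]
`accumulate(grad_refs[0], [5.0, 2.5, 3.0])` → gradients = [5.0, 2.5, 3.0]; grad_refs = [[5.0, 2.5, 3.0], [5.0, 2.5, 3.0], [5.0, 2.5, 3.0], [5.0, 2.5, 3.0], [5.0, 2.5, 3.0], [5.0, 2.5, 3.0]]
`accumulate(grad_refs[1], [5.0, 6.0, 3.0])` → gradients = [10.0, 8.5, 6.0]; grad_refs = [[10.0, 8.5, 6.0], [10.0, 8.5, 6.0], [10.0, 8.5, 6.0], [10.0, 8.5, 6.0], [10.0, 8.5, 6.0], [10.0, 8.5, 6.0]]
`print(gradients)` → prints [10.0, 8.5, 6.0]
`print(grad_refs[0] is grad_refs[1])` → prints True

Answer:
[10.0, 8.5, 6.0]
True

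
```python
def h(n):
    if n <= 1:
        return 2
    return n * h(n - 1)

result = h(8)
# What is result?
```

h(8) = 8 * 7 * 6 * 5 * 4 * 3 * 2 * 2 = 80640

Answer: 80640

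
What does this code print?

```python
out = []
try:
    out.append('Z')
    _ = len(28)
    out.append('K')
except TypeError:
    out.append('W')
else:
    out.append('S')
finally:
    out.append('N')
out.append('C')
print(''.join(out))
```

Execution trace: 'Z' (try body) → 'W' (except TypeError) → 'N' (finally) → 'C' (after the try/except). Output: ZWNC

Answer: ZWNC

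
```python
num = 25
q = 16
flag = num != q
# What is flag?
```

Trace:
`num = 25` → num = 25
`q = 16` → q = 16
`flag = num != q` → flag = True
So flag = True

Answer: True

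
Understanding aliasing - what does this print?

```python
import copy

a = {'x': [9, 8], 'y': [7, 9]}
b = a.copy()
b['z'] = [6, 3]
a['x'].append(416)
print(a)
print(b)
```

Key concept: shallow copy of dict with mutable values.
Step by step:
`a = {'x': [9, 8], 'y': [7, 9]}` → a = {'x': [9, 8], 'y': [7, 9]}
`b = a.copy()` → b = {'x': [9, 8], 'y': [7, 9]}
`b['z'] = [6, 3]` → b = {'x': [9, 8], 'y': [7, 9], 'z': [6, 3]}
`a['x'].append(416)` → a = {'x': [9, 8, 416], 'y': [7, 9]}; b = {'x': [9, 8, 416], 'y': [7, 9], 'z': [6, 3]}
`print(a)` → prints {'x': [9, 8, 416], 'y': [7, 9]}
`print(b)` → prints {'x': [9, 8, 416], 'y': [7, 9], 'z': [6, 3]}

Answer:
{'x': [9, 8, 416], 'y': [7, 9]}
{'x': [9, 8, 416], 'y': [7, 9], 'z': [6, 3]}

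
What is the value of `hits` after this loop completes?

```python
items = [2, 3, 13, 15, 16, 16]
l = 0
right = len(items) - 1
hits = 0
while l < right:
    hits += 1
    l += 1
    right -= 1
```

Iterations until pointers meet (list length 6)
`hits` takes the values: 0 → 1 → 2 → 3

Answer: 3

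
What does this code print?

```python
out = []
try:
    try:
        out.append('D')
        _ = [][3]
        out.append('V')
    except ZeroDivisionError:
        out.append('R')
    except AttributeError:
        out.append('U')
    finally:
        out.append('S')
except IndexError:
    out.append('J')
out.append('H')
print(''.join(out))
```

Execution trace: 'D' (try body) → 'S' (finally) → 'J' (outer except IndexError) → 'H' (after the try/except). Output: DSJH

Answer: DSJH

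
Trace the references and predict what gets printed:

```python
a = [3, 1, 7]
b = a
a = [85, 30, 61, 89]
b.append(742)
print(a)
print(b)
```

Key concept: rebinding vs mutation: a is rebound to a new list, b still points at the original.
Step by step:
`a = [3, 1, 7]` → a = [3, 1, 7]
`b = a` → b = [3, 1, 7] (same object as a)
`a = [85, 30, 61, 89]` → a = [85, 30, 61, 89]
`b.append(742)` → b = [3, 1, 7, 742]
`print(a)` → prints [85, 30, 61, 89]
`print(b)` → prints [3, 1, 7, 742]

Answer:
[85, 30, 61, 89]
[3, 1, 7, 742]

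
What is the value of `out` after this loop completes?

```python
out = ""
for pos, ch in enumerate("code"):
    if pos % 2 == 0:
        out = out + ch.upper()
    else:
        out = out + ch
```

Uppercase even positions in 'code'
`out` takes the values: "" → "C" → "Co" → "CoD" → "CoDe"

Answer: "CoDe"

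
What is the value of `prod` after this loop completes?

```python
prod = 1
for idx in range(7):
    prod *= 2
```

2^7 = 128
`prod` takes the values: 1 → 2 → 4 → 8 → 16 → 32 → 64 → 128

Answer: 128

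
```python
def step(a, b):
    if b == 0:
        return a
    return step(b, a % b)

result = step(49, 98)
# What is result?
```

step(49, 98) -> step(98, 49) -> step(49, 0) -> 49

Answer: 49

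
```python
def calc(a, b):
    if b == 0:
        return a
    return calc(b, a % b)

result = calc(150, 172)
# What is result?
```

calc(150, 172) -> calc(172, 150) -> calc(150, 22) -> calc(22, 18) -> calc(18, 4) -> calc(4, 2) -> calc(2, 0) -> 2

Answer: 2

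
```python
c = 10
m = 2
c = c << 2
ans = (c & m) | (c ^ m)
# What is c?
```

Trace:
`c = 10` → c = 10
`m = 2` → m = 2
`c = c << 2` → c = 40
`ans = (c & m) | (c ^ m)` → ans = 42
So c = 40

Answer: 40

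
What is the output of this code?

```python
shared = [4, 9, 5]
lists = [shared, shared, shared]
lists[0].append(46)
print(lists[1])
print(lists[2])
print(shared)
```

Key concept: list of same reference.
Step by step:
`shared = [4, 9, 5]` → shared = [4, 9, 5]
`lists = [shared, shared, shared]` → lists = [[4, 9, 5], [4, 9, 5], [4, 9, 5]]
`lists[0].append(46)` → shared = [4, 9, 5, 46]; lists = [[4, 9, 5, 46], [4, 9, 5, 46], [4, 9, 5, 46]]
`print(lists[1])` → prints [4, 9, 5, 46]
`print(lists[2])` → prints [4, 9, 5, 46]
`print(shared)` → prints [4, 9, 5, 46]

Answer:
[4, 9, 5, 46]
[4, 9, 5, 46]
[4, 9, 5, 46]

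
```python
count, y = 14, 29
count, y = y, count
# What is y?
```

Trace:
`count, y = 14, 29` → count = 14; y = 29
`count, y = y, count` → count = 29; y = 14
So y = 14

Answer: 14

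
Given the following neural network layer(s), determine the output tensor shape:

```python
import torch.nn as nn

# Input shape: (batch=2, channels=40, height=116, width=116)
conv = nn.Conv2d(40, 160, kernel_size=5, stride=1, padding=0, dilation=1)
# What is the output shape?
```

Input: (2, 40, 116, 116) -> Output: (2, 160, 112, 112)

Answer: (2, 160, 112, 112)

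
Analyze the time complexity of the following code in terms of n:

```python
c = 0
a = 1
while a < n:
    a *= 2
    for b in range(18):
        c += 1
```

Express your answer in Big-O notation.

Each loop level contributes: log n × 1. Multiplying the contributions gives O(log n).

Answer: O(log n)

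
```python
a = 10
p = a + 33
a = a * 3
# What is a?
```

Trace:
`a = 10` → a = 10
`p = a + 33` → p = 43
`a = a * 3` → a = 30
So a = 30

Answer: 30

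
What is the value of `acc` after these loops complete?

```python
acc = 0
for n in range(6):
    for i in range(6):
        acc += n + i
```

Sum of all n+i for n,i in 6x6
`acc` takes the values: 0 → 1 → 3 → 6 → 10 → 15 → 16 → 18 → 21 → 25 → 30 → 36 → 38 → 41 → 45 → 50 → 56 → 63 → 66 → 70 → 75 → 81 → 88 → 96 → 100 → 105 → 111 → 118 → 126 → 135 → 140 → 146 → 153 → 161 → 170 → 180

Answer: 180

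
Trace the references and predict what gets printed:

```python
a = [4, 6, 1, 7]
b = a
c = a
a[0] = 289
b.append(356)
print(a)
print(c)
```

Key concept: multiple aliases.
Step by step:
`a = [4, 6, 1, 7]` → a = [4, 6, 1, 7]
`b = a` → b = [4, 6, 1, 7] (same object as a)
`c = a` → c = [4, 6, 1, 7] (same object as a, b)
`a[0] = 289` → a = [289, 6, 1, 7] (same object as b, c); b = [289, 6, 1, 7] (same object as a, c); c = [289, 6, 1, 7] (same object as a, b)
`b.append(356)` → a = [289, 6, 1, 7, 356] (same object as b, c); b = [289, 6, 1, 7, 356] (same object as a, c); c = [289, 6, 1, 7, 356] (same object as a, b)
`print(a)` → prints [289, 6, 1, 7, 356]
`print(c)` → prints [289, 6, 1, 7, 356]

Answer:
[289, 6, 1, 7, 356]
[289, 6, 1, 7, 356]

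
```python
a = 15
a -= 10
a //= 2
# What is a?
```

Trace:
`a = 15` → a = 15
`a -= 10` → a = 5
`a //= 2` → a = 2
So a = 2

Answer: 2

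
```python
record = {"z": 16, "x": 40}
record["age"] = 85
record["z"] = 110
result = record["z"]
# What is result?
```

Trace:
`record = {"z": 16, "x": 40}` → record = {'z': 16, 'x': 40}
`record["age"] = 85` → record = {'z': 16, 'x': 40, 'age': 85}
`record["z"] = 110` → record = {'z': 110, 'x': 40, 'age': 85}
`result = record["z"]` → result = 110
So result = 110

Answer: 110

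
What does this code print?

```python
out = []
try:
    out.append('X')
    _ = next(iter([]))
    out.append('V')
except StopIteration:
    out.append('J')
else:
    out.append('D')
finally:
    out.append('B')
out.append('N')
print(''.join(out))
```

Execution trace: 'X' (try body) → 'J' (except StopIteration) → 'B' (finally) → 'N' (after the try/except). Output: XJBN

Answer: XJBN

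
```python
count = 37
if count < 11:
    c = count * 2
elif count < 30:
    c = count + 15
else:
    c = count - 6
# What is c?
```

Trace:
`count = 37` → count = 37
`if count < 11: ...` → count < 11 is False, count < 30 is False, take else branch → c = 31
So c = 31

Answer: 31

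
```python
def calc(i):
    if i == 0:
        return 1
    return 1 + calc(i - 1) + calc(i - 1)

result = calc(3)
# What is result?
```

calc(i) = 1 + 2·calc(i-1), calc(0)=1. Closed form: (1+1)·2^3 - 1 = 15.

Answer: 15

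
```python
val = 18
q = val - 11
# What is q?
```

Trace:
`val = 18` → val = 18
`q = val - 11` → q = 7
So q = 7

Answer: 7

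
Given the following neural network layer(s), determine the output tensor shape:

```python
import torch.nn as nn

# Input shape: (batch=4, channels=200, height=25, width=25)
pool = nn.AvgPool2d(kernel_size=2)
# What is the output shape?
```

Input: (4, 200, 25, 25) -> Output: (4, 200, 12, 12)

Answer: (4, 200, 12, 12)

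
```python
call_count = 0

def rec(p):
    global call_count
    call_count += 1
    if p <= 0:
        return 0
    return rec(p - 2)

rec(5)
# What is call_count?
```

Linear recursion stepping by 2: 4 calls from p=5 down to ≤0.

Answer: 4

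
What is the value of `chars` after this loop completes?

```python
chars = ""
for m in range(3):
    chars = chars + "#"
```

Repeat '#' 3 times
`chars` takes the values: "" → "#" → "##" → "###"

Answer: "###"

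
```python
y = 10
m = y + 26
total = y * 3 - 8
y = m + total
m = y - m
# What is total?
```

Trace:
`y = 10` → y = 10
`m = y + 26` → m = 36
`total = y * 3 - 8` → total = 22
`y = m + total` → y = 58
`m = y - m` → m = 22
So total = 22

Answer: 22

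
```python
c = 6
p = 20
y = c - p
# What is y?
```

Trace:
`c = 6` → c = 6
`p = 20` → p = 20
`y = c - p` → y = -14
So y = -14

Answer: -14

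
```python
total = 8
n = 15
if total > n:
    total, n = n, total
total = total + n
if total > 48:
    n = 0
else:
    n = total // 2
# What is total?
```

Trace:
`total = 8` → total = 8
`n = 15` → n = 15
`if total > n: ...` → total > n is False → no variable changes
`total = total + n` → total = 23
`if total > 48: ...` → total > 48 is False, take else branch → n = 11
So total = 23

Answer: 23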